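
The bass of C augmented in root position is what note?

C

The root of C augmented (C–E–G#) is C; that is the bass in root position.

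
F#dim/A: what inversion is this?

F#dim/A means F# diminished with A in the bass. A is the third of F# diminished (F#–A–C), so this is first inversion.

first inversion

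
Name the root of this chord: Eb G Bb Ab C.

Ab

Eb, G, Bb, Ab, C are the tones of an Ab major ninth chord (Ab–C–Eb–G–Bb), making Ab the root.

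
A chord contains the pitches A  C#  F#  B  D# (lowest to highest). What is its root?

B

A, C#, F#, B, D# are the tones of a B dominant ninth chord (B–D#–F#–A–C#), making B the root.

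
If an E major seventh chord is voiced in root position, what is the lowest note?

In root position the root is lowest. For E major seventh (E–G#–B–D#) that is E.

E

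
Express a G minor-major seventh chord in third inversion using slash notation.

Third inversion of G minor-major seventh has the seventh (F#) in the bass. As a slash chord: Gm(maj7)/F#.

Gm(maj7)/F#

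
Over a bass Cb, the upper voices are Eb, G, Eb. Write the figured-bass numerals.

The notes Cb, Eb, G stack in thirds as Cb–Eb–G — a Cb augmented triad. The bass Cb is the root, so this is root position: figured 5/3.

5/3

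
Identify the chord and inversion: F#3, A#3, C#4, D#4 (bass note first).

The pitch classes F#, A#, C#, D# arrange in thirds as D#–F#–A#–C#: a D# minor seventh chord.
The lowest note is F#, the third of the chord, so this is first inversion (figured bass 6/5).

D# minor seventh, first inversion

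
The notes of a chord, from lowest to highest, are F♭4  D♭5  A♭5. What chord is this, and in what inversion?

Db minor, first inversion

The pitch classes Fb, Db, Ab arrange in thirds as Db–Fb–Ab: a Db minor triad.
With the third (Fb) in the bass, the chord is in first inversion (figured bass 6).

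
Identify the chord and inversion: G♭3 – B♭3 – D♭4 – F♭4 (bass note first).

Gb dominant seventh, root position

The pitch classes Gb, Bb, Db, Fb arrange in thirds as Gb–Bb–Db–Fb: a Gb dominant seventh chord.
With the root (Gb) in the bass, the chord is in root position (figured bass 7).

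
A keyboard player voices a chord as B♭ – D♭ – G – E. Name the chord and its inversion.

E diminished seventh, second inversion

The pitch classes Bb, Db, G, E arrange in thirds as E–G–Bb–Db: an E diminished seventh chord.
With the fifth (Bb) in the bass, the chord is in second inversion (figured bass 4/3).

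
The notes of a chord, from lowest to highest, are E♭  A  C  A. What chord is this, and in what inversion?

The pitch classes Eb, A, C arrange in thirds as A–C–Eb: an A diminished triad.
Eb is the fifth of A diminished; fifth in the bass means second inversion (figured bass 6/4).

A diminished, second inversion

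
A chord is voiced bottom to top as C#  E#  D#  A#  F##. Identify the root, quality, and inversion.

D# dominant ninth, third inversion

The pitch classes C#, E#, D#, A#, F## arrange in thirds as D#–F##–A#–C#–E#: a D# dominant ninth chord.
The lowest note is C#, the seventh of the chord, so this is third inversion.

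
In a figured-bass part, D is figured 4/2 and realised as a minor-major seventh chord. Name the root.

Eb

The figures 4/2 mean the seventh of the chord is in the bass. If D is the seventh of a minor-major seventh chord, the root is Eb (chord tones Eb–Gb–Bb–D).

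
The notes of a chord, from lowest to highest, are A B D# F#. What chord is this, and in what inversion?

B dominant seventh, third inversion

The distinct note names are A, B, D#, F#. Stacked in thirds they read B–D#–F#–A, which is a dominant seventh chord on B.
With the seventh (A) in the bass, the chord is in third inversion (figured bass 4/2).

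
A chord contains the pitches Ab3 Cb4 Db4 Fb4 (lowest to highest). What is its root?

The distinct letter names are Ab, Cb, Db, Fb. Arranged as a stack of thirds they read Db–Fb–Ab–Cb, so Db is the root (a Db minor seventh chord).

Db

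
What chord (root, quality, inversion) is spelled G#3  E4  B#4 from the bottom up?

E augmented, first inversion

The distinct note names are G#, E, B#. Stacked in thirds they read E–G#–B#, which is an augmented triad on E.
With the third (G#) in the bass, the chord is in first inversion (figured bass 6).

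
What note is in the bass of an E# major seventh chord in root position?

In root position the root is lowest. For E# major seventh (E#–G##–B#–D##) that is E#.

E#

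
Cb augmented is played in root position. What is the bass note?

Cb

The root of Cb augmented (Cb–Eb–G) is Cb; that is the bass in root position.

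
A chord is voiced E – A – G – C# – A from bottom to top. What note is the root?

A

Reordering E, A, G, C# into stacked thirds gives A–C#–E–G; the bottom of that stack, A, is the root.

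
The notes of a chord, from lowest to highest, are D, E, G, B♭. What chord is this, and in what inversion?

The distinct note names are D, E, G, Bb. Stacked in thirds they read E–G–Bb–D, which is a half-diminished seventh chord on E.
The lowest note is D, the seventh of the chord, so this is third inversion (figured bass 4/2).

E half-diminished seventh, third inversion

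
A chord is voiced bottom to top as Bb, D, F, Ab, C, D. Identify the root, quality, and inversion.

The pitch classes Bb, D, F, Ab, C arrange in thirds as Bb–D–F–Ab–C: a Bb dominant ninth chord.
With the root (Bb) in the bass, the chord is in root position.

Bb dominant ninth, root position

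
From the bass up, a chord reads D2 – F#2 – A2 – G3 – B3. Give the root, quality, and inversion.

G major ninth, second inversion

Reducing to letter names: D, F#, A, G, B. These stack in thirds as G–B–D–F#–A — a G major ninth chord.
D is the fifth of G major ninth; fifth in the bass means second inversion.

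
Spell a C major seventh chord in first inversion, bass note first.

C major seventh is C–E–G–B. First inversion puts the third (E) in the bass, with the remaining tones above: E, G, B, C.

E, G, B, C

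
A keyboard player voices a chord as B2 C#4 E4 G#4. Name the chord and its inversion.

The pitch classes B, C#, E, G# arrange in thirds as C#–E–G#–B: a C# minor seventh chord.
With the seventh (B) in the bass, the chord is in third inversion (figured bass 4/2).

C# minor seventh, third inversion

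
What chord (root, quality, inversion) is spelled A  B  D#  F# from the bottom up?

The distinct note names are A, B, D#, F#. Stacked in thirds they read B–D#–F#–A, which is a dominant seventh chord on B.
With the seventh (A) in the bass, the chord is in third inversion (figured bass 4/2).

B dominant seventh, third inversion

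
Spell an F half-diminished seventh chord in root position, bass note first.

F, Ab, Cb, Eb

Spelling F half-diminished seventh: F–Ab–Cb–Eb. In root position the root is bass, giving F, Ab, Cb, Eb from the bottom.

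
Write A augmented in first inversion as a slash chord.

First inversion of A augmented has the third (C#) in the bass. As a slash chord: Aaug/C#.

Aaug/C#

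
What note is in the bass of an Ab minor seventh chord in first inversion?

The third of Ab minor seventh (Ab–Cb–Eb–Gb) is Cb; that is the bass in first inversion.

Cb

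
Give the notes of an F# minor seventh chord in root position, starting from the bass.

F#, A, C#, E

F# minor seventh is F#–A–C#–E. Root position puts the root (F#) in the bass, with the remaining tones above: F#, A, C#, E.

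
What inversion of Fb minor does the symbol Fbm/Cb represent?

Fbm/Cb means Fb minor with Cb in the bass. Cb is the fifth of Fb minor (Fb–Abb–Cb), so this is second inversion.

second inversion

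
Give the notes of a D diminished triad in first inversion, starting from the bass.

The chord tones are D–F–Ab. With the third (F) lowest for first inversion: F, Ab, D.

F, Ab, D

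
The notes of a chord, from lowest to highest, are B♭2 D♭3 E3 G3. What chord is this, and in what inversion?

E diminished seventh, second inversion

The pitch classes Bb, Db, E, G arrange in thirds as E–G–Bb–Db: an E diminished seventh chord.
With the fifth (Bb) in the bass, the chord is in second inversion (figured bass 4/3).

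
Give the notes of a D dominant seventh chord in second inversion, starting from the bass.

D dominant seventh is D–F#–A–C. Second inversion puts the fifth (A) in the bass, with the remaining tones above: A, C, D, F#.

A, C, D, F#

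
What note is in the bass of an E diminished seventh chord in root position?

E

The root of E diminished seventh (E–G–Bb–Db) is E; that is the bass in root position.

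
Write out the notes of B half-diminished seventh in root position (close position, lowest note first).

B, D, F, A

B half-diminished seventh is B–D–F–A. Root position puts the root (B) in the bass, with the remaining tones above: B, D, F, A.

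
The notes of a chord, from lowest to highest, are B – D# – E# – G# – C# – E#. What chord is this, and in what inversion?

Reducing to letter names: B, D#, E#, G#, C#. These stack in thirds as C#–E#–G#–B–D# — a C# dominant ninth chord.
With the seventh (B) in the bass, the chord is in third inversion.

C# dominant ninth, third inversion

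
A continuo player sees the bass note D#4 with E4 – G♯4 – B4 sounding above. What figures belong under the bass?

4/2

The notes D#, E, G#, B stack in thirds as E–G#–B–D# — an E major seventh chord. The bass D# is the seventh, so this is third inversion: figured 4/2.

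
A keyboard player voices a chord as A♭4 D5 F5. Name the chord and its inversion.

D diminished, second inversion

The pitch classes Ab, D, F arrange in thirds as D–F–Ab: a D diminished triad.
With the fifth (Ab) in the bass, the chord is in second inversion (figured bass 6/4).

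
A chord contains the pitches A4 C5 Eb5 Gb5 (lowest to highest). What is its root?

A

A, C, Eb, Gb are the tones of an A diminished seventh chord (A–C–Eb–Gb), making A the root.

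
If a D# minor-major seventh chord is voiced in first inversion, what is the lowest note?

F#

The third of D# minor-major seventh (D#–F#–A#–C##) is F#; that is the bass in first inversion.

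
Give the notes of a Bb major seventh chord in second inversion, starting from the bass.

F, A, Bb, D

The chord tones are Bb–D–F–A. With the fifth (F) lowest for second inversion: F, A, Bb, D.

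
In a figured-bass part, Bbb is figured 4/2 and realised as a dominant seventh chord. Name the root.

The figures 4/2 mean the seventh of the chord is in the bass. If Bbb is the seventh of a dominant seventh chord, the root is Cb (chord tones Cb–Eb–Gb–Bbb).

Cb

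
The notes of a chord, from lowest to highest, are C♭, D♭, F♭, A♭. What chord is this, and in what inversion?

Db minor seventh, third inversion

Reducing to letter names: Cb, Db, Fb, Ab. These stack in thirds as Db–Fb–Ab–Cb — a Db minor seventh chord.
With the seventh (Cb) in the bass, the chord is in third inversion (figured bass 4/2).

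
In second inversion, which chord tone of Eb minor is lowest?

In second inversion the fifth is lowest. For Eb minor (Eb–Gb–Bb) that is Bb.

Bb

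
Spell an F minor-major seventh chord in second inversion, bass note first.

Spelling F minor-major seventh: F–Ab–C–E. In second inversion the fifth is bass, giving C, E, F, Ab from the bottom.

C, E, F, Ab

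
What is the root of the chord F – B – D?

B

Reordering F, B, D into stacked thirds gives B–D–F; the bottom of that stack, B, is the root.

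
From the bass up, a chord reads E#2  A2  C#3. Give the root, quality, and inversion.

A augmented, second inversion

Reducing to letter names: E#, A, C#. These stack in thirds as A–C#–E# — an A augmented triad.
The lowest note is E#, the fifth of the chord, so this is second inversion (figured bass 6/4).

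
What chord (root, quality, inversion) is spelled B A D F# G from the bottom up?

G major ninth, first inversion

The pitch classes B, A, D, F#, G arrange in thirds as G–B–D–F#–A: a G major ninth chord.
With the third (B) in the bass, the chord is in first inversion.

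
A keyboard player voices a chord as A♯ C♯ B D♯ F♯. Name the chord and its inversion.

The pitch classes A#, C#, B, D#, F# arrange in thirds as B–D#–F#–A#–C#: a B major ninth chord.
With the seventh (A#) in the bass, the chord is in third inversion.

B major ninth, third inversion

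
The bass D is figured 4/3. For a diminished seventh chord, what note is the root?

G#

The figures 4/3 mean the fifth of the chord is in the bass. If D is the fifth of a diminished seventh chord, the root is G# (chord tones G#–B–D–F).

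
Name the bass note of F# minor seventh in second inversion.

The fifth of F# minor seventh (F#–A–C#–E) is C#; that is the bass in second inversion.

C#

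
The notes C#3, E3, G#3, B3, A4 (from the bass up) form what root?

The distinct letter names are C#, E, G#, B, A. Arranged as a stack of thirds they read A–C#–E–G#–B, so A is the root (an A major ninth chord).

A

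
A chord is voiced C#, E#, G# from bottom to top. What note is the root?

Reordering C#, E#, G# into stacked thirds gives C#–E#–G#; the bottom of that stack, C#, is the root.

C#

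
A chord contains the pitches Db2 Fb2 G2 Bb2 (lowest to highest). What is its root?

G

The distinct letter names are Db, Fb, G, Bb. Arranged as a stack of thirds they read G–Bb–Db–Fb, so G is the root (a G diminished seventh chord).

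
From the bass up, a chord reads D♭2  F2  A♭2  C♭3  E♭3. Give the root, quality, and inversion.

Db dominant ninth, root position

The distinct note names are Db, F, Ab, Cb, Eb. Stacked in thirds they read Db–F–Ab–Cb–Eb, which is a dominant ninth chord on Db.
The lowest note is Db, the root of the chord, so this is root position.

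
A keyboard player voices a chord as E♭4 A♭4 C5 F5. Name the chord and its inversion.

F minor seventh, third inversion

Reducing to letter names: Eb, Ab, C, F. These stack in thirds as F–Ab–C–Eb — an F minor seventh chord.
With the seventh (Eb) in the bass, the chord is in third inversion (figured bass 4/2).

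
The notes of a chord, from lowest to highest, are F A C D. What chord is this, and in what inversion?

The distinct note names are F, A, C, D. Stacked in thirds they read D–F–A–C, which is a minor seventh chord on D.
F is the third of D minor seventh; third in the bass means first inversion (figured bass 6/5).

D minor seventh, first inversion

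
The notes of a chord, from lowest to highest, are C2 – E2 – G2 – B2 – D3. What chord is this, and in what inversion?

C major ninth, root position

The pitch classes C, E, G, B, D arrange in thirds as C–E–G–B–D: a C major ninth chord.
C is the root of C major ninth; root in the bass means root position.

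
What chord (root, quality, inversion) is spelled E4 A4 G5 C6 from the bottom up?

The distinct note names are E, A, G, C. Stacked in thirds they read A–C–E–G, which is a minor seventh chord on A.
The lowest note is E, the fifth of the chord, so this is second inversion (figured bass 4/3).

A minor seventh, second inversion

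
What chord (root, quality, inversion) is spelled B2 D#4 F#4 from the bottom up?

B major, root position

Reducing to letter names: B, D#, F#. These stack in thirds as B–D#–F# — a B major triad.
With the root (B) in the bass, the chord is in root position (figured bass 5/3).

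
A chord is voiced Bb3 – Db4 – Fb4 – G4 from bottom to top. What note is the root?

Bb, Db, Fb, G are the tones of a G diminished seventh chord (G–Bb–Db–Fb), making G the root.

G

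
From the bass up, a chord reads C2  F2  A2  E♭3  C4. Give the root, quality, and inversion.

Reducing to letter names: C, F, A, Eb. These stack in thirds as F–A–C–Eb — an F dominant seventh chord.
With the fifth (C) in the bass, the chord is in second inversion (figured bass 4/3).

F dominant seventh, second inversion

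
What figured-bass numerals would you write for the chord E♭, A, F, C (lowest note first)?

The notes Eb, A, F, C stack in thirds as F–A–C–Eb — an F dominant seventh chord. The bass Eb is the seventh, so this is third inversion: figured 4/2.

4/2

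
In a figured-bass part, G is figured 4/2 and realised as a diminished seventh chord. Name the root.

A#

The figures 4/2 mean the seventh of the chord is in the bass. If G is the seventh of a diminished seventh chord, the root is A# (chord tones A#–C#–E–G).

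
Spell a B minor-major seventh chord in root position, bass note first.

B minor-major seventh is B–D–F#–A#. Root position puts the root (B) in the bass, with the remaining tones above: B, D, F#, A#.

B, D, F#, A#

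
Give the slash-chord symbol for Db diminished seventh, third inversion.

Dbdim7/Cbb

Third inversion of Db diminished seventh has the seventh (Cbb) in the bass. As a slash chord: Dbdim7/Cbb.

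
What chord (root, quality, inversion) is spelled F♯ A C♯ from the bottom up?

Reducing to letter names: F#, A, C#. These stack in thirds as F#–A–C# — an F# minor triad.
F# is the root of F# minor; root in the bass means root position (figured bass 5/3).

F# minor, root position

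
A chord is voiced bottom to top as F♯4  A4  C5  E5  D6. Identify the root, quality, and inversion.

D dominant ninth, first inversion

The distinct note names are F#, A, C, E, D. Stacked in thirds they read D–F#–A–C–E, which is a dominant ninth chord on D.
With the third (F#) in the bass, the chord is in first inversion.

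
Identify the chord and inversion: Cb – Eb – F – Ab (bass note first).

The pitch classes Cb, Eb, F, Ab arrange in thirds as F–Ab–Cb–Eb: an F half-diminished seventh chord.
Cb is the fifth of F half-diminished seventh; fifth in the bass means second inversion (figured bass 4/3).

F half-diminished seventh, second inversion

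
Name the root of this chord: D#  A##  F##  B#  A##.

D#, A##, F##, B# are the tones of a B# minor-major seventh chord (B#–D#–F##–A##), making B# the root.

B#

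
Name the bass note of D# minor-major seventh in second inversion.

The fifth of D# minor-major seventh (D#–F#–A#–C##) is A#; that is the bass in second inversion.

A#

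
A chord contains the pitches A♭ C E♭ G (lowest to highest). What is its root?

The distinct letter names are Ab, C, Eb, G. Arranged as a stack of thirds they read Ab–C–Eb–G, so Ab is the root (an Ab major seventh chord).

Ab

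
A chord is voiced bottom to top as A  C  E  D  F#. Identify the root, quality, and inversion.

The distinct note names are A, C, E, D, F#. Stacked in thirds they read D–F#–A–C–E, which is a dominant ninth chord on D.
The lowest note is A, the fifth of the chord, so this is second inversion.

D dominant ninth, second inversion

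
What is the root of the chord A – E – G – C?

A, E, G, C are the tones of an A minor seventh chord (A–C–E–G), making A the root.

A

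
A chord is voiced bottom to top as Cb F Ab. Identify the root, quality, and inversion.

F diminished, second inversion

The pitch classes Cb, F, Ab arrange in thirds as F–Ab–Cb: an F diminished triad.
The lowest note is Cb, the fifth of the chord, so this is second inversion (figured bass 6/4).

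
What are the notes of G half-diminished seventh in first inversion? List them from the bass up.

Bb, Db, F, G

Spelling G half-diminished seventh: G–Bb–Db–F. In first inversion the third is bass, giving Bb, Db, F, G from the bottom.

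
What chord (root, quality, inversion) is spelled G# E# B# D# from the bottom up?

Reducing to letter names: G#, E#, B#, D#. These stack in thirds as E#–G#–B#–D# — an E# minor seventh chord.
G# is the third of E# minor seventh; third in the bass means first inversion (figured bass 6/5).

E# minor seventh, first inversion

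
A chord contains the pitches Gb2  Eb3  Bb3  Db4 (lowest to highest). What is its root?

Gb, Eb, Bb, Db are the tones of an Eb minor seventh chord (Eb–Gb–Bb–Db), making Eb the root.

Eb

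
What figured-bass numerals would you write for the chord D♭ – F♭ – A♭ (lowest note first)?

5/3

The notes Db, Fb, Ab stack in thirds as Db–Fb–Ab — a Db minor triad. The bass Db is the root, so this is root position: figured 5/3.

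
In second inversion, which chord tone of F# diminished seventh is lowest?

The fifth of F# diminished seventh (F#–A–C–Eb) is C; that is the bass in second inversion.

C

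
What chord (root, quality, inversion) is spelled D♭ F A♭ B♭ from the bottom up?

The distinct note names are Db, F, Ab, Bb. Stacked in thirds they read Bb–Db–F–Ab, which is a minor seventh chord on Bb.
With the third (Db) in the bass, the chord is in first inversion (figured bass 6/5).

Bb minor seventh, first inversion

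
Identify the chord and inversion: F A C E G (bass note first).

Reducing to letter names: F, A, C, E, G. These stack in thirds as F–A–C–E–G — an F major ninth chord.
F is the root of F major ninth; root in the bass means root position.

F major ninth, root position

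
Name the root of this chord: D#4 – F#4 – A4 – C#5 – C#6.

D#

D#, F#, A, C# are the tones of a D# half-diminished seventh chord (D#–F#–A–C#), making D# the root.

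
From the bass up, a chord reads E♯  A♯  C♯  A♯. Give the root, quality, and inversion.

The distinct note names are E#, A#, C#. Stacked in thirds they read A#–C#–E#, which is a minor triad on A#.
With the fifth (E#) in the bass, the chord is in second inversion (figured bass 6/4).

A# minor, second inversion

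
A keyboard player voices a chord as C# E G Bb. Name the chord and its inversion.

C# diminished seventh, root position

The pitch classes C#, E, G, Bb arrange in thirds as C#–E–G–Bb: a C# diminished seventh chord.
C# is the root of C# diminished seventh; root in the bass means root position (figured bass 7).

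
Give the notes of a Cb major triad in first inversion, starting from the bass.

Eb, Gb, Cb

Spelling Cb major: Cb–Eb–Gb. In first inversion the third is bass, giving Eb, Gb, Cb from the bottom.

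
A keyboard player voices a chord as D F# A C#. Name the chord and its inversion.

D major seventh, root position

Reducing to letter names: D, F#, A, C#. These stack in thirds as D–F#–A–C# — a D major seventh chord.
D is the root of D major seventh; root in the bass means root position (figured bass 7).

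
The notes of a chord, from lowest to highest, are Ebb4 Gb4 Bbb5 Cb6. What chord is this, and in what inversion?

Cb minor seventh, first inversion

Reducing to letter names: Ebb, Gb, Bbb, Cb. These stack in thirds as Cb–Ebb–Gb–Bbb — a Cb minor seventh chord.
The lowest note is Ebb, the third of the chord, so this is first inversion (figured bass 6/5).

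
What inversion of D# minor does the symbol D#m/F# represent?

D#m/F# means D# minor with F# in the bass. F# is the third of D# minor (D#–F#–A#), so this is first inversion.

first inversion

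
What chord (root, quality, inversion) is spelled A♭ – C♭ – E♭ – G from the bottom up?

Ab minor-major seventh, root position

Reducing to letter names: Ab, Cb, Eb, G. These stack in thirds as Ab–Cb–Eb–G — an Ab minor-major seventh chord.
With the root (Ab) in the bass, the chord is in root position (figured bass 7).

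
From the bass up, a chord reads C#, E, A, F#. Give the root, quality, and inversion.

The pitch classes C#, E, A, F# arrange in thirds as F#–A–C#–E: an F# minor seventh chord.
The lowest note is C#, the fifth of the chord, so this is second inversion (figured bass 4/3).

F# minor seventh, second inversion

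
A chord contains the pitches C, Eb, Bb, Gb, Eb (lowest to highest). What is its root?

C

Reordering C, Eb, Bb, Gb into stacked thirds gives C–Eb–Gb–Bb; the bottom of that stack, C, is the root.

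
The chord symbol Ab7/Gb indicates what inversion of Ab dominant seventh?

Ab7/Gb means Ab dominant seventh with Gb in the bass. Gb is the seventh of Ab dominant seventh (Ab–C–Eb–Gb), so this is third inversion.

third inversion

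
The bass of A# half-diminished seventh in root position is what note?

A# half-diminished seventh is A#–C#–E–G#. Root position places the root in the bass: A#.

A#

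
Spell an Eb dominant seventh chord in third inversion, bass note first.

Db, Eb, G, Bb

Spelling Eb dominant seventh: Eb–G–Bb–Db. In third inversion the seventh is bass, giving Db, Eb, G, Bb from the bottom.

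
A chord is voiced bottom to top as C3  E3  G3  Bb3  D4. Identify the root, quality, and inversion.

Reducing to letter names: C, E, G, Bb, D. These stack in thirds as C–E–G–Bb–D — a C dominant ninth chord.
The lowest note is C, the root of the chord, so this is root position.

C dominant ninth, root position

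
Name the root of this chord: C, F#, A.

F#

C, F#, A are the tones of an F# diminished triad (F#–A–C), making F# the root.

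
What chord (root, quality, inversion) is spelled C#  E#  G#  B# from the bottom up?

C# major seventh, root position

The distinct note names are C#, E#, G#, B#. Stacked in thirds they read C#–E#–G#–B#, which is a major seventh chord on C#.
C# is the root of C# major seventh; root in the bass means root position (figured bass 7).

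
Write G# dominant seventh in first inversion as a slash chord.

First inversion of G# dominant seventh has the third (B#) in the bass. As a slash chord: G#7/B#.

G#7/B#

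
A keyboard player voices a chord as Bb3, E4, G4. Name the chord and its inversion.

The pitch classes Bb, E, G arrange in thirds as E–G–Bb: an E diminished triad.
Bb is the fifth of E diminished; fifth in the bass means second inversion (figured bass 6/4).

E diminished, second inversion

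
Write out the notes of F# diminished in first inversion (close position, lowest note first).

A, C, F#

The chord tones are F#–A–C. With the third (A) lowest for first inversion: A, C, F#.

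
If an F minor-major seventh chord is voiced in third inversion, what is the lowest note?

The seventh of F minor-major seventh (F–Ab–C–E) is E; that is the bass in third inversion.

E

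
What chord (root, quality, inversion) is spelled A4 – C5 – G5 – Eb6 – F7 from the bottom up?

F dominant ninth, first inversion

Reducing to letter names: A, C, G, Eb, F. These stack in thirds as F–A–C–Eb–G — an F dominant ninth chord.
With the third (A) in the bass, the chord is in first inversion.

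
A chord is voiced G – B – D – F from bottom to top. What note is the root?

G, B, D, F are the tones of a G dominant seventh chord (G–B–D–F), making G the root.

G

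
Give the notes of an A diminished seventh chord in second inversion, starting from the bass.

The chord tones are A–C–Eb–Gb. With the fifth (Eb) lowest for second inversion: Eb, Gb, A, C.

Eb, Gb, A, C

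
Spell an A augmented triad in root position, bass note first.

A, C#, E#

A augmented is A–C#–E#. Root position puts the root (A) in the bass, with the remaining tones above: A, C#, E#.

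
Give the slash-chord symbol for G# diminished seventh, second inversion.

G#dim7/D

Second inversion of G# diminished seventh has the fifth (D) in the bass. As a slash chord: G#dim7/D.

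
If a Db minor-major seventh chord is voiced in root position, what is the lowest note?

Db

In root position the root is lowest. For Db minor-major seventh (Db–Fb–Ab–C) that is Db.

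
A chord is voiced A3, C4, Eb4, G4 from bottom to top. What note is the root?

A

A, C, Eb, G are the tones of an A half-diminished seventh chord (A–C–Eb–G), making A the root.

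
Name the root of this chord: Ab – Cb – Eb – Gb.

Ab

Reordering Ab, Cb, Eb, Gb into stacked thirds gives Ab–Cb–Eb–Gb; the bottom of that stack, Ab, is the root.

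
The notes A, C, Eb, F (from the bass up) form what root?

F

A, C, Eb, F are the tones of an F dominant seventh chord (F–A–C–Eb), making F the root.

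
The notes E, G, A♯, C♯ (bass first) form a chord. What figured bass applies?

The notes E, G, A#, C# stack in thirds as A#–C#–E–G — an A# diminished seventh chord. The bass E is the fifth, so this is second inversion: figured 4/3.

4/3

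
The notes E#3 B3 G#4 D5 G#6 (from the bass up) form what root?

E#

Reordering E#, B, G#, D into stacked thirds gives E#–G#–B–D; the bottom of that stack, E#, is the root.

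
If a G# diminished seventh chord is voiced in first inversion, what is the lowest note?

G# diminished seventh is G#–B–D–F. First inversion places the third in the bass: B.

B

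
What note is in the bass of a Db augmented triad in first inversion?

Db augmented is Db–F–A. First inversion places the third in the bass: F.

F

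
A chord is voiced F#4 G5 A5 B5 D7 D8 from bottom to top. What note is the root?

F#, G, A, B, D are the tones of a G major ninth chord (G–B–D–F#–A), making G the root.

G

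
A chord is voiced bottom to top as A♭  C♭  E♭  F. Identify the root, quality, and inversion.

F half-diminished seventh, first inversion

The distinct note names are Ab, Cb, Eb, F. Stacked in thirds they read F–Ab–Cb–Eb, which is a half-diminished seventh chord on F.
Ab is the third of F half-diminished seventh; third in the bass means first inversion (figured bass 6/5).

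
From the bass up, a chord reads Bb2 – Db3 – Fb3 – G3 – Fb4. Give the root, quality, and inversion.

Reducing to letter names: Bb, Db, Fb, G. These stack in thirds as G–Bb–Db–Fb — a G diminished seventh chord.
With the third (Bb) in the bass, the chord is in first inversion (figured bass 6/5).

G diminished seventh, first inversion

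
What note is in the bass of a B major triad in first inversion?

D#

B major is B–D#–F#. First inversion places the third in the bass: D#.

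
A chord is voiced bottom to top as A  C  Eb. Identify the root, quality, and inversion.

Reducing to letter names: A, C, Eb. These stack in thirds as A–C–Eb — an A diminished triad.
The lowest note is A, the root of the chord, so this is root position (figured bass 5/3).

A diminished, root position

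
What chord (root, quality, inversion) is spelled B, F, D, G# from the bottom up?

G# diminished seventh, first inversion

Reducing to letter names: B, F, D, G#. These stack in thirds as G#–B–D–F — a G# diminished seventh chord.
The lowest note is B, the third of the chord, so this is first inversion (figured bass 6/5).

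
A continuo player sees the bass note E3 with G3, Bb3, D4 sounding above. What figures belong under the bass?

The notes E, G, Bb, D stack in thirds as E–G–Bb–D — an E half-diminished seventh chord. The bass E is the root, so this is root position: figured 7.

7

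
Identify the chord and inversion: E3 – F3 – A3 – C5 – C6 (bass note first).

F major seventh, third inversion

The pitch classes E, F, A, C arrange in thirds as F–A–C–E: an F major seventh chord.
With the seventh (E) in the bass, the chord is in third inversion (figured bass 4/2).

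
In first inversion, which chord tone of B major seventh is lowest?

In first inversion the third is lowest. For B major seventh (B–D#–F#–A#) that is D#.

D#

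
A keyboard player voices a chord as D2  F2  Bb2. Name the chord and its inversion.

Bb major, first inversion

The pitch classes D, F, Bb arrange in thirds as Bb–D–F: a Bb major triad.
With the third (D) in the bass, the chord is in first inversion (figured bass 6).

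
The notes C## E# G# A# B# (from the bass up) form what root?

The distinct letter names are C##, E#, G#, A#, B#. Arranged as a stack of thirds they read A#–C##–E#–G#–B#, so A# is the root (an A# dominant ninth chord).

A#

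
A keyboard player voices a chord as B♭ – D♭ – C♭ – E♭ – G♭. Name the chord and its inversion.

Cb major ninth, third inversion

The pitch classes Bb, Db, Cb, Eb, Gb arrange in thirds as Cb–Eb–Gb–Bb–Db: a Cb major ninth chord.
With the seventh (Bb) in the bass, the chord is in third inversion.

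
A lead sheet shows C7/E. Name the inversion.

C7/E means C dominant seventh with E in the bass. E is the third of C dominant seventh (C–E–G–Bb), so this is first inversion.

first inversion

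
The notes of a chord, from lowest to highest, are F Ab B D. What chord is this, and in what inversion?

The pitch classes F, Ab, B, D arrange in thirds as B–D–F–Ab: a B diminished seventh chord.
The lowest note is F, the fifth of the chord, so this is second inversion (figured bass 4/3).

B diminished seventh, second inversion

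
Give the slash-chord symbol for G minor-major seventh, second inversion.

Gm(maj7)/D

Second inversion of G minor-major seventh has the fifth (D) in the bass. As a slash chord: Gm(maj7)/D.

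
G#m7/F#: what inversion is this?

G#m7/F# means G# minor seventh with F# in the bass. F# is the seventh of G# minor seventh (G#–B–D#–F#), so this is third inversion.

third inversion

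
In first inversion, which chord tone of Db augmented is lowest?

In first inversion the third is lowest. For Db augmented (Db–F–A) that is F.

F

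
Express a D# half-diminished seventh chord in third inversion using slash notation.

Third inversion of D# half-diminished seventh has the seventh (C#) in the bass. As a slash chord: D#ø7/C#.

D#ø7/C#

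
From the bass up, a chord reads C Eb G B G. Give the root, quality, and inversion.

C minor-major seventh, root position

The pitch classes C, Eb, G, B arrange in thirds as C–Eb–G–B: a C minor-major seventh chord.
With the root (C) in the bass, the chord is in root position (figured bass 7).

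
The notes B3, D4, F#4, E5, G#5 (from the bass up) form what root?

B, D, F#, E, G# are the tones of an E dominant ninth chord (E–G#–B–D–F#), making E the root.

E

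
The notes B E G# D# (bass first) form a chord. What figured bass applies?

4/3

The notes B, E, G#, D# stack in thirds as E–G#–B–D# — an E major seventh chord. The bass B is the fifth, so this is second inversion: figured 4/3.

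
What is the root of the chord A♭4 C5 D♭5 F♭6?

Db

The distinct letter names are Ab, C, Db, Fb. Arranged as a stack of thirds they read Db–Fb–Ab–C, so Db is the root (a Db minor-major seventh chord).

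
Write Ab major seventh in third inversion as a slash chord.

Third inversion of Ab major seventh has the seventh (G) in the bass. As a slash chord: Abmaj7/G.

Abmaj7/G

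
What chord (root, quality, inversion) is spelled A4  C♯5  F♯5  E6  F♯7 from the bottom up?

F# minor seventh, first inversion

The pitch classes A, C#, F#, E arrange in thirds as F#–A–C#–E: an F# minor seventh chord.
With the third (A) in the bass, the chord is in first inversion (figured bass 6/5).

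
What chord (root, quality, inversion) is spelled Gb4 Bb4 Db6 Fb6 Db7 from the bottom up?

Gb dominant seventh, root position

The distinct note names are Gb, Bb, Db, Fb. Stacked in thirds they read Gb–Bb–Db–Fb, which is a dominant seventh chord on Gb.
Gb is the root of Gb dominant seventh; root in the bass means root position (figured bass 7).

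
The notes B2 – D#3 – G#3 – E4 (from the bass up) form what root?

Reordering B, D#, G#, E into stacked thirds gives E–G#–B–D#; the bottom of that stack, E, is the root.

E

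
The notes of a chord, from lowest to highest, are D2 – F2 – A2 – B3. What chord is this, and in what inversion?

Reducing to letter names: D, F, A, B. These stack in thirds as B–D–F–A — a B half-diminished seventh chord.
The lowest note is D, the third of the chord, so this is first inversion (figured bass 6/5).

B half-diminished seventh, first inversion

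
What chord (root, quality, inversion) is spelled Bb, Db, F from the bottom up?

Bb minor, root position

The pitch classes Bb, Db, F arrange in thirds as Bb–Db–F: a Bb minor triad.
The lowest note is Bb, the root of the chord, so this is root position (figured bass 5/3).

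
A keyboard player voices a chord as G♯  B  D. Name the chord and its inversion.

G# diminished, root position

Reducing to letter names: G#, B, D. These stack in thirds as G#–B–D — a G# diminished triad.
G# is the root of G# diminished; root in the bass means root position (figured bass 5/3).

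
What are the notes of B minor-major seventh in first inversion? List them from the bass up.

D, F#, A#, B

B minor-major seventh is B–D–F#–A#. First inversion puts the third (D) in the bass, with the remaining tones above: D, F#, A#, B.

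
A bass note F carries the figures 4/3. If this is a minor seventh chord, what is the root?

Bb

The figures 4/3 mean the fifth of the chord is in the bass. If F is the fifth of a minor seventh chord, the root is Bb (chord tones Bb–Db–F–Ab).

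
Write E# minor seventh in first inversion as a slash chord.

E#m7/G#

First inversion of E# minor seventh has the third (G#) in the bass. As a slash chord: E#m7/G#.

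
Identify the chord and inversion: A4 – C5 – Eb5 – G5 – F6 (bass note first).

The pitch classes A, C, Eb, G, F arrange in thirds as F–A–C–Eb–G: an F dominant ninth chord.
A is the third of F dominant ninth; third in the bass means first inversion.

F dominant ninth, first inversion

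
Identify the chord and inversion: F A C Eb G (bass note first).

The distinct note names are F, A, C, Eb, G. Stacked in thirds they read F–A–C–Eb–G, which is a dominant ninth chord on F.
The lowest note is F, the root of the chord, so this is root position.

F dominant ninth, root position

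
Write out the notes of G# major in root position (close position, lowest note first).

The chord tones are G#–B#–D#. With the root (G#) lowest for root position: G#, B#, D#.

G#, B#, D#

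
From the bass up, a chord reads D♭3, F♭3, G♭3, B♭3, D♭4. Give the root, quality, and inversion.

Gb dominant seventh, second inversion

Reducing to letter names: Db, Fb, Gb, Bb. These stack in thirds as Gb–Bb–Db–Fb — a Gb dominant seventh chord.
Db is the fifth of Gb dominant seventh; fifth in the bass means second inversion (figured bass 4/3).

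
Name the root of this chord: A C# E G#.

A

The distinct letter names are A, C#, E, G#. Arranged as a stack of thirds they read A–C#–E–G#, so A is the root (an A major seventh chord).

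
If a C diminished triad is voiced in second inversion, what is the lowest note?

Gb

The fifth of C diminished (C–Eb–Gb) is Gb; that is the bass in second inversion.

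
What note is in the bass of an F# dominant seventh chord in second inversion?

C#

F# dominant seventh is F#–A#–C#–E. Second inversion places the fifth in the bass: C#.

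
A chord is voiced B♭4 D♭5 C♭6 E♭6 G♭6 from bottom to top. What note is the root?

Reordering Bb, Db, Cb, Eb, Gb into stacked thirds gives Cb–Eb–Gb–Bb–Db; the bottom of that stack, Cb, is the root.

Cb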